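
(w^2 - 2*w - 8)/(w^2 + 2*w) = (w - 4)/w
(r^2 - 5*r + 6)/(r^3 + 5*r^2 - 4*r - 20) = (r - 3)/(r^2 + 7*r + 10)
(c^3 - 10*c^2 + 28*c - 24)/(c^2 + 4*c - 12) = (c^2 - 8*c + 12)/(c + 6)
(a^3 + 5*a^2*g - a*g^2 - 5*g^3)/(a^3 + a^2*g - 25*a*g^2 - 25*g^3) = (a - g)/(a - 5*g)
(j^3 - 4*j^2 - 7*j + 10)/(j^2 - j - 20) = (j^2 + j - 2)/(j + 4)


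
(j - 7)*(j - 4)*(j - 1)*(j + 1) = j^4 - 11*j^3 + 27*j^2 + 11*j - 28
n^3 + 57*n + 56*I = (n - 8*I)*(n + I)*(n + 7*I)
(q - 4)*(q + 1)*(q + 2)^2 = q^4 + q^3 - 12*q^2 - 28*q - 16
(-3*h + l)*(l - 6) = -3*h*l + 18*h + l^2 - 6*l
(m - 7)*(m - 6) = m^2 - 13*m + 42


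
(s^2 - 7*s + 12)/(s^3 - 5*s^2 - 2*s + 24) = 1/(s + 2)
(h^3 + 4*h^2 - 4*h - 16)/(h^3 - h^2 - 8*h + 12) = (h^2 + 6*h + 8)/(h^2 + h - 6)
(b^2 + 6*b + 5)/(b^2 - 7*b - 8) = (b + 5)/(b - 8)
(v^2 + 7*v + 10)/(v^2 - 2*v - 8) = (v + 5)/(v - 4)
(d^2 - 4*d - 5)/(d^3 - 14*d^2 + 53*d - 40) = (d + 1)/(d^2 - 9*d + 8)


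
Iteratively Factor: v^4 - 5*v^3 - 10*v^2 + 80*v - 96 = (v - 4)*(v^3 - v^2 - 14*v + 24) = (v - 4)*(v - 2)*(v^2 + v - 12) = (v - 4)*(v - 3)*(v - 2)*(v + 4)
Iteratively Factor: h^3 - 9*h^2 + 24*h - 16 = (h - 4)*(h^2 - 5*h + 4) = (h - 4)^2*(h - 1)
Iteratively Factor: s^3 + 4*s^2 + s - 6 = (s + 3)*(s^2 + s - 2) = (s + 2)*(s + 3)*(s - 1)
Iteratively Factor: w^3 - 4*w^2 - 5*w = (w + 1)*(w^2 - 5*w) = w*(w + 1)*(w - 5)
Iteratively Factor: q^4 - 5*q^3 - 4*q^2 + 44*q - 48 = (q - 2)*(q^3 - 3*q^2 - 10*q + 24) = (q - 2)^2*(q^2 - q - 12) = (q - 4)*(q - 2)^2*(q + 3)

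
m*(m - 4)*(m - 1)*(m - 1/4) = m^4 - 21*m^3/4 + 21*m^2/4 - m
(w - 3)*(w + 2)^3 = w^4 + 3*w^3 - 6*w^2 - 28*w - 24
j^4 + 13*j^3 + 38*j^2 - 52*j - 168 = (j - 2)*(j + 2)*(j + 6)*(j + 7)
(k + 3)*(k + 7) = k^2 + 10*k + 21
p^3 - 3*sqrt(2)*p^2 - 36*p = p*(p - 6*sqrt(2))*(p + 3*sqrt(2))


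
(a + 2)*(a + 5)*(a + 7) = a^3 + 14*a^2 + 59*a + 70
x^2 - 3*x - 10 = (x - 5)*(x + 2)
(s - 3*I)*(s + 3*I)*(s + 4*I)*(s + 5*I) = s^4 + 9*I*s^3 - 11*s^2 + 81*I*s - 180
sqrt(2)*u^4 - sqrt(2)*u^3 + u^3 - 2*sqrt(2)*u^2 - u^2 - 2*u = u*(u - 2)*(u + 1)*(sqrt(2)*u + 1)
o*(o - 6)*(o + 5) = o^3 - o^2 - 30*o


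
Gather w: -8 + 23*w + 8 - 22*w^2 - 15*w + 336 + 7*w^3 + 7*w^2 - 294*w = 7*w^3 - 15*w^2 - 286*w + 336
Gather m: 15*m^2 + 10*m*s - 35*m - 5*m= 15*m^2 + m*(10*s - 40)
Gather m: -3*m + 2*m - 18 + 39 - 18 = 3 - m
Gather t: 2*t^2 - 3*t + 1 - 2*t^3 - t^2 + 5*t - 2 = -2*t^3 + t^2 + 2*t - 1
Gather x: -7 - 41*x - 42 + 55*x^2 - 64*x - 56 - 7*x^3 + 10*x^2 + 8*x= -7*x^3 + 65*x^2 - 97*x - 105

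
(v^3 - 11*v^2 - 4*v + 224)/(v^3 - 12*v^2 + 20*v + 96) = (v^2 - 3*v - 28)/(v^2 - 4*v - 12)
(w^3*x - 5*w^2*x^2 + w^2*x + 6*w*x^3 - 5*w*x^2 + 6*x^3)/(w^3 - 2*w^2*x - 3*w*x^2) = x*(w^2 - 2*w*x + w - 2*x)/(w*(w + x))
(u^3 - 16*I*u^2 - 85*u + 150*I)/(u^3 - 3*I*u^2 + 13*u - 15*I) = (u^2 - 11*I*u - 30)/(u^2 + 2*I*u + 3)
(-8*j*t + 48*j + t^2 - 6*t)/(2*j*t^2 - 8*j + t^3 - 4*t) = (-8*j*t + 48*j + t^2 - 6*t)/(2*j*t^2 - 8*j + t^3 - 4*t)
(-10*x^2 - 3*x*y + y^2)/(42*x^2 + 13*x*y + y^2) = (-10*x^2 - 3*x*y + y^2)/(42*x^2 + 13*x*y + y^2)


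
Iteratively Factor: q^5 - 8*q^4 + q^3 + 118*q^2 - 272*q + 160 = (q + 4)*(q^4 - 12*q^3 + 49*q^2 - 78*q + 40) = (q - 4)*(q + 4)*(q^3 - 8*q^2 + 17*q - 10) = (q - 5)*(q - 4)*(q + 4)*(q^2 - 3*q + 2) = (q - 5)*(q - 4)*(q - 1)*(q + 4)*(q - 2)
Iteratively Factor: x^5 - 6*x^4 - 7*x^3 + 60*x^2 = (x - 5)*(x^4 - x^3 - 12*x^2) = x*(x - 5)*(x^3 - x^2 - 12*x) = x^2*(x - 5)*(x^2 - x - 12) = x^2*(x - 5)*(x + 3)*(x - 4)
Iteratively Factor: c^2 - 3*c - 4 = (c + 1)*(c - 4)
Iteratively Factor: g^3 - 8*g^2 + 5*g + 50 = (g + 2)*(g^2 - 10*g + 25) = (g - 5)*(g + 2)*(g - 5)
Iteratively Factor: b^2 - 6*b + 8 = (b - 4)*(b - 2)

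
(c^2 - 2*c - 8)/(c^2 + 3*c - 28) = (c + 2)/(c + 7)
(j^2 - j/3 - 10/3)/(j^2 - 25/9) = 3*(j - 2)/(3*j - 5)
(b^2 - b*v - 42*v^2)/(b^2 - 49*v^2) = (b + 6*v)/(b + 7*v)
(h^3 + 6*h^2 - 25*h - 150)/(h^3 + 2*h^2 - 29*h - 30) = (h + 5)/(h + 1)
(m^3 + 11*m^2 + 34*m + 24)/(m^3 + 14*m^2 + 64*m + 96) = (m + 1)/(m + 4)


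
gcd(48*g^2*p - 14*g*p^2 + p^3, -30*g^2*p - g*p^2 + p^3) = -6*g*p + p^2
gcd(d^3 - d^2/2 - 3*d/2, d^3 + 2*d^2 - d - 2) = d + 1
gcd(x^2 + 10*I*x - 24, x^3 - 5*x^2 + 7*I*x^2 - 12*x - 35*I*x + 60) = x + 4*I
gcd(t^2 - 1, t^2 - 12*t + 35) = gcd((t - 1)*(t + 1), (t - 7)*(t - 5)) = 1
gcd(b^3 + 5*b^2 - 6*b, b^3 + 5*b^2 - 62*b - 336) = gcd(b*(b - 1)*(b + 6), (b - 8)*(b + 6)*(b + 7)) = b + 6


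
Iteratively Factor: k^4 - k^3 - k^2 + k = (k - 1)*(k^3 - k) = k*(k - 1)*(k^2 - 1) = k*(k - 1)*(k + 1)*(k - 1)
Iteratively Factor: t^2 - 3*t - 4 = (t + 1)*(t - 4)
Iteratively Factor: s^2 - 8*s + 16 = (s - 4)*(s - 4)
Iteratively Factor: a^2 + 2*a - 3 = (a - 1)*(a + 3)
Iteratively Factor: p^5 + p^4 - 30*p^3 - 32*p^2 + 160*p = (p - 2)*(p^4 + 3*p^3 - 24*p^2 - 80*p) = (p - 5)*(p - 2)*(p^3 + 8*p^2 + 16*p) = (p - 5)*(p - 2)*(p + 4)*(p^2 + 4*p) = (p - 5)*(p - 2)*(p + 4)^2*(p)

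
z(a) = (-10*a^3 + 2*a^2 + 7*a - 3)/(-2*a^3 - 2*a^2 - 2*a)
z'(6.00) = 0.17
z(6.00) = 3.97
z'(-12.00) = 0.04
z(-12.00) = 5.48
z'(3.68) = 0.42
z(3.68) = 3.34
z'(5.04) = 0.24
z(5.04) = 3.78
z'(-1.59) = -3.35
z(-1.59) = 5.05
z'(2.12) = 1.02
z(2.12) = 2.31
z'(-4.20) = 0.16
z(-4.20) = 6.13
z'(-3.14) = 0.08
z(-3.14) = 6.28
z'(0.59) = 0.19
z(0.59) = 0.10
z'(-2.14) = -0.83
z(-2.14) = 6.06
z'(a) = (-30*a^2 + 4*a + 7)/(-2*a^3 - 2*a^2 - 2*a) + (6*a^2 + 4*a + 2)*(-10*a^3 + 2*a^2 + 7*a - 3)/(-2*a^3 - 2*a^2 - 2*a)^2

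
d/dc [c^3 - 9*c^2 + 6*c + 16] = 3*c^2 - 18*c + 6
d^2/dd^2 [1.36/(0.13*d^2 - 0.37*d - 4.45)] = (0.045968*d^2 - 0.130832*d - 1.36*(0.26*d - 0.37)*(0.52*d - 0.74) - 1.57352)/(-0.13*d^2 + 0.37*d + 4.45)^3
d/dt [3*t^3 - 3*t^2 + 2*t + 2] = 9*t^2 - 6*t + 2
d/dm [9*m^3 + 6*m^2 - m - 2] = 27*m^2 + 12*m - 1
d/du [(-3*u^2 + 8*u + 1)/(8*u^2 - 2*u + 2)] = (-29*u^2 - 14*u + 9)/(2*(16*u^4 - 8*u^3 + 9*u^2 - 2*u + 1))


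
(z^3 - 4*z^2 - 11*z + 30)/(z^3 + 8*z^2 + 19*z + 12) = (z^2 - 7*z + 10)/(z^2 + 5*z + 4)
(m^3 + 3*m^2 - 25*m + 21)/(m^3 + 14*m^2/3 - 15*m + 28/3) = 3*(m - 3)/(3*m - 4)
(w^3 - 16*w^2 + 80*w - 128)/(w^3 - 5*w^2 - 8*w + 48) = (w - 8)/(w + 3)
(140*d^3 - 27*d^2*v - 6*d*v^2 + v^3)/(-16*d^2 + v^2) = (-35*d^2 - 2*d*v + v^2)/(4*d + v)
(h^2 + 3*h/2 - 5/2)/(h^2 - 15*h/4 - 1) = 2*(-2*h^2 - 3*h + 5)/(-4*h^2 + 15*h + 4)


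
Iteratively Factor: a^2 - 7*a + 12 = (a - 3)*(a - 4)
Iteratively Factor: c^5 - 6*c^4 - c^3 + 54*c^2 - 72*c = (c - 2)*(c^4 - 4*c^3 - 9*c^2 + 36*c) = (c - 3)*(c - 2)*(c^3 - c^2 - 12*c) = (c - 4)*(c - 3)*(c - 2)*(c^2 + 3*c) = c*(c - 4)*(c - 3)*(c - 2)*(c + 3)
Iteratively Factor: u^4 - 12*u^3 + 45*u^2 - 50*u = (u - 2)*(u^3 - 10*u^2 + 25*u) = (u - 5)*(u - 2)*(u^2 - 5*u) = u*(u - 5)*(u - 2)*(u - 5)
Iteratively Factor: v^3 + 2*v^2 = (v)*(v^2 + 2*v) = v*(v + 2)*(v)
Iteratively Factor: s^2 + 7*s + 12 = (s + 3)*(s + 4)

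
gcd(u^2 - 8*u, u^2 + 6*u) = u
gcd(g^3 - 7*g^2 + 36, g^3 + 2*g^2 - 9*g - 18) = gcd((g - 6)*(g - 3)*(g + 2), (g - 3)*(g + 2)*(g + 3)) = g^2 - g - 6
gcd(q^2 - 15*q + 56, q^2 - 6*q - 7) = q - 7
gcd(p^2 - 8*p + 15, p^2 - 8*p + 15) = p^2 - 8*p + 15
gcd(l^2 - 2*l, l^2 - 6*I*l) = l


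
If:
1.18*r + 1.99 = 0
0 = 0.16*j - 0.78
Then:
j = 4.88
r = -1.69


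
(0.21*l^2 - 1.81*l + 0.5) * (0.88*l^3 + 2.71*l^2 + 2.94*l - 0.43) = 0.1848*l^5 - 1.0237*l^4 - 3.8477*l^3 - 4.0567*l^2 + 2.2483*l - 0.215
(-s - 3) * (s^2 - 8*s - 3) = -s^3 + 5*s^2 + 27*s + 9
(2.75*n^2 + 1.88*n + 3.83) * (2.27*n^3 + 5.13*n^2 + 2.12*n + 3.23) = 6.2425*n^5 + 18.3751*n^4 + 24.1685*n^3 + 32.516*n^2 + 14.192*n + 12.3709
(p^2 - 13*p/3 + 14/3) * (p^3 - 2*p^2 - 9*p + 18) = p^5 - 19*p^4/3 + 13*p^3/3 + 143*p^2/3 - 120*p + 84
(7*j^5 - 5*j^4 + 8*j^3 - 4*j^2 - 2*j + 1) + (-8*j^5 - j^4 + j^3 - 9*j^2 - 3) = -j^5 - 6*j^4 + 9*j^3 - 13*j^2 - 2*j - 2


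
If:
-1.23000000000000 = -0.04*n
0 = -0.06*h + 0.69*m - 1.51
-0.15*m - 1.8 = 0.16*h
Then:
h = -12.30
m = 1.12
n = 30.75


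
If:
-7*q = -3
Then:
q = 3/7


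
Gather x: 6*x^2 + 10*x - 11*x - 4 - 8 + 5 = 6*x^2 - x - 7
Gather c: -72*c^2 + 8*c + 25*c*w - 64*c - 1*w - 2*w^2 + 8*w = -72*c^2 + c*(25*w - 56) - 2*w^2 + 7*w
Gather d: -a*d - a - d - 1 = -a + d*(-a - 1) - 1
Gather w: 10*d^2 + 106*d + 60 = 10*d^2 + 106*d + 60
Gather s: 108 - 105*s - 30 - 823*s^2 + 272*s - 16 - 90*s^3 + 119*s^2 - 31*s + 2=-90*s^3 - 704*s^2 + 136*s + 64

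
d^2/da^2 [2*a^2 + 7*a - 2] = 4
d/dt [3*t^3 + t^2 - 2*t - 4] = 9*t^2 + 2*t - 2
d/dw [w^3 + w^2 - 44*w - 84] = 3*w^2 + 2*w - 44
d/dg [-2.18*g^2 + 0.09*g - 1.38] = 0.09 - 4.36*g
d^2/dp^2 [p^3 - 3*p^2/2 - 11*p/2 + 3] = 6*p - 3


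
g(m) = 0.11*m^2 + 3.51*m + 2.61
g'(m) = 0.22*m + 3.51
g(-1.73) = -3.13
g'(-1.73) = 3.13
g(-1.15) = -1.28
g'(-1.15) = 3.26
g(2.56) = 12.32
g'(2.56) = 4.07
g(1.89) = 9.64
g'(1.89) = 3.93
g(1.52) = 8.20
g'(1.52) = 3.84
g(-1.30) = -1.77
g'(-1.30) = 3.22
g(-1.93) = -3.75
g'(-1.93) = 3.09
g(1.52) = 8.20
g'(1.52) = 3.84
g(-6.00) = -14.49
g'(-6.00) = 2.19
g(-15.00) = -25.29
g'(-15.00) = 0.21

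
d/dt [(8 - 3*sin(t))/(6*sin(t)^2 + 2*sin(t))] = (9*cos(t) - 48/tan(t) - 8*cos(t)/sin(t)^2)/(2*(3*sin(t) + 1)^2)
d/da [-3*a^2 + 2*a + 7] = 2 - 6*a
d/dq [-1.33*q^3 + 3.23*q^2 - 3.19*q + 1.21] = -3.99*q^2 + 6.46*q - 3.19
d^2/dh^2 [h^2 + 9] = 2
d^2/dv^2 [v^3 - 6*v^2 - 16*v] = 6*v - 12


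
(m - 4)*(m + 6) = m^2 + 2*m - 24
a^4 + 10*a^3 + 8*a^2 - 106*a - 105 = (a - 3)*(a + 1)*(a + 5)*(a + 7)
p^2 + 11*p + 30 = (p + 5)*(p + 6)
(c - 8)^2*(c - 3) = c^3 - 19*c^2 + 112*c - 192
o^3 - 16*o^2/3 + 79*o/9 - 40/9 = (o - 8/3)*(o - 5/3)*(o - 1)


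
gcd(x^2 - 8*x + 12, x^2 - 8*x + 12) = x^2 - 8*x + 12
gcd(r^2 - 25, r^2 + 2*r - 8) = 1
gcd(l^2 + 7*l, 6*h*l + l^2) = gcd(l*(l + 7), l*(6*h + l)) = l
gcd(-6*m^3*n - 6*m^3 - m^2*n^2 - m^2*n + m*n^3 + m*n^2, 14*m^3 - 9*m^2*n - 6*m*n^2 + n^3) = 2*m + n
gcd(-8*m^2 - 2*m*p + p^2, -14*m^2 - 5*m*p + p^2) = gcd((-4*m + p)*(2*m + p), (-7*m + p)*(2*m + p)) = 2*m + p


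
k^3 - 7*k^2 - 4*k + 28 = (k - 7)*(k - 2)*(k + 2)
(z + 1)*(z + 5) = z^2 + 6*z + 5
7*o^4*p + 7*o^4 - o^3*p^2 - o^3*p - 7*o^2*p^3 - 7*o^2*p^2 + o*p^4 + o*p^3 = (-7*o + p)*(-o + p)*(o + p)*(o*p + o)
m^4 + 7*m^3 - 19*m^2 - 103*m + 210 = (m - 3)*(m - 2)*(m + 5)*(m + 7)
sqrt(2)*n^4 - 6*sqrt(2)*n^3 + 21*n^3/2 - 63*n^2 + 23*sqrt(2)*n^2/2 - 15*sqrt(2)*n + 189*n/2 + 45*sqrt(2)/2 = (n - 3)^2*(n + 5*sqrt(2))*(sqrt(2)*n + 1/2)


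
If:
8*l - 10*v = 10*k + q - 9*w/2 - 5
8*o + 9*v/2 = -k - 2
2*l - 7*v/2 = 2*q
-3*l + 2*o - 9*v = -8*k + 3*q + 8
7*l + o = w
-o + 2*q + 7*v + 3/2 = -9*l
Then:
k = 32147/39548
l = -949/316384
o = -31575/316384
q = 246907/316384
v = -4426/9887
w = -19109/158192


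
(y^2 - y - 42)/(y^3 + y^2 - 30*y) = (y - 7)/(y*(y - 5))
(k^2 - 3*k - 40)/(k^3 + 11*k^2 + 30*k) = (k - 8)/(k*(k + 6))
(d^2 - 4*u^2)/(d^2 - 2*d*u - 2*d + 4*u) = (d + 2*u)/(d - 2)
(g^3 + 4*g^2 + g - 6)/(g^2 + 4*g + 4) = (g^2 + 2*g - 3)/(g + 2)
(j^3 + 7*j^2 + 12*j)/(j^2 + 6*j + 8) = j*(j + 3)/(j + 2)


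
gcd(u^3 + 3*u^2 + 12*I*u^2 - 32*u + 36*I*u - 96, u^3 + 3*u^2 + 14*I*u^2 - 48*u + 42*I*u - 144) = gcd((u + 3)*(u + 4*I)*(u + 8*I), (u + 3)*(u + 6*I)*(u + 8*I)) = u^2 + u*(3 + 8*I) + 24*I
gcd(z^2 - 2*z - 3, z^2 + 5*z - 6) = 1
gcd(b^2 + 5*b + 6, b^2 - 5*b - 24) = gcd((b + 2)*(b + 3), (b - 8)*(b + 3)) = b + 3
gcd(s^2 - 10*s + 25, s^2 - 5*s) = s - 5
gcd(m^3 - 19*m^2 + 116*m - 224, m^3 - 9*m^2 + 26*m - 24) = m - 4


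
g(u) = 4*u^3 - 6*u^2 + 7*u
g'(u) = 12*u^2 - 12*u + 7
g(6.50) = 890.50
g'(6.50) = 436.00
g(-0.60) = -7.22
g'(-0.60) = 18.52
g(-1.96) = -66.89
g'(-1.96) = 76.62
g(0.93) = 4.54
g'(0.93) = 6.22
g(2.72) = 55.14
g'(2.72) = 63.14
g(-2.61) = -130.26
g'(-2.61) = 120.07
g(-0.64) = -7.99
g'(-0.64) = 19.60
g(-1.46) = -35.46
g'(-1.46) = 50.10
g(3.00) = 75.00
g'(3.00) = 79.00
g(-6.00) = -1122.00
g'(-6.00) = 511.00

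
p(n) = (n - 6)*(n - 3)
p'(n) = 2*n - 9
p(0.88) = 10.85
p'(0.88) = -7.24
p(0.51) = 13.67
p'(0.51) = -7.98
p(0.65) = 12.57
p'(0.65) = -7.70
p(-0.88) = 26.69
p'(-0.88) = -10.76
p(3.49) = -1.23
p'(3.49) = -2.02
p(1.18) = 8.77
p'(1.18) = -6.64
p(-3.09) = 55.36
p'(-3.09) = -15.18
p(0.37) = 14.81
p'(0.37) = -8.26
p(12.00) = 54.00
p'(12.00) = 15.00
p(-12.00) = 270.00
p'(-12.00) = -33.00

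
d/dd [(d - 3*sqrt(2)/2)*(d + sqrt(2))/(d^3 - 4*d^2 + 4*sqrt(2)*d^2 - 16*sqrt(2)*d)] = (-d^4 + sqrt(2)*d^3 - 18*sqrt(2)*d^2 + 13*d^2 - 24*d + 24*sqrt(2)*d - 48*sqrt(2))/(d^2*(d^4 - 8*d^3 + 8*sqrt(2)*d^3 - 64*sqrt(2)*d^2 + 48*d^2 - 256*d + 128*sqrt(2)*d + 512))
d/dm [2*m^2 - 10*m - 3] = 4*m - 10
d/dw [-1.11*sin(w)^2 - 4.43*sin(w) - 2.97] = -(2.22*sin(w) + 4.43)*cos(w)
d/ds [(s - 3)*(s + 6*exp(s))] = s + (s - 3)*(6*exp(s) + 1) + 6*exp(s)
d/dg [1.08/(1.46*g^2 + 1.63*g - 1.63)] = (-3.1536*g - 1.7604)/(1.46*g^2 + 1.63*g - 1.63)^2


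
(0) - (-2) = 2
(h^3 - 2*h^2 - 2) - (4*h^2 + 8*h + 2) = h^3 - 6*h^2 - 8*h - 4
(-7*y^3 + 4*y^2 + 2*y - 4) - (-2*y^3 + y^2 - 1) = -5*y^3 + 3*y^2 + 2*y - 3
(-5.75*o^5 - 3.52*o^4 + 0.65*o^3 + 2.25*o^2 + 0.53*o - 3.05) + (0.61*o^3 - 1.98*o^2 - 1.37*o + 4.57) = -5.75*o^5 - 3.52*o^4 + 1.26*o^3 + 0.27*o^2 - 0.84*o + 1.52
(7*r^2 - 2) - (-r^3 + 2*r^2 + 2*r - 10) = r^3 + 5*r^2 - 2*r + 8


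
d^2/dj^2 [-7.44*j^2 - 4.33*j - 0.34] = -14.8800000000000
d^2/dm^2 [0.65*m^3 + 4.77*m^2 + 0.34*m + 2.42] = 3.9*m + 9.54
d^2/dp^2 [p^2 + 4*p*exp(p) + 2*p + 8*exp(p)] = 4*p*exp(p) + 16*exp(p) + 2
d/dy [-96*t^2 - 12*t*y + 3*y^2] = -12*t + 6*y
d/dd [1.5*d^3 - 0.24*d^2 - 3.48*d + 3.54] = 4.5*d^2 - 0.48*d - 3.48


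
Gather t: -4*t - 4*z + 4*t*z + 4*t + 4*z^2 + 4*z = 4*t*z + 4*z^2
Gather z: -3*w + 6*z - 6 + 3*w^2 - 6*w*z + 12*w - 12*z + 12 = 3*w^2 + 9*w + z*(-6*w - 6) + 6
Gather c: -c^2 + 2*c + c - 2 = -c^2 + 3*c - 2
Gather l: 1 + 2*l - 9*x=2*l - 9*x + 1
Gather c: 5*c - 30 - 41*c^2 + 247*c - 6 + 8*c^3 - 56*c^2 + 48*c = 8*c^3 - 97*c^2 + 300*c - 36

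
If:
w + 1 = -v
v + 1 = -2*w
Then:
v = -1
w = 0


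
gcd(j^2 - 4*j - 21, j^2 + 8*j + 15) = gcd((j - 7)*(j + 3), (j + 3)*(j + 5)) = j + 3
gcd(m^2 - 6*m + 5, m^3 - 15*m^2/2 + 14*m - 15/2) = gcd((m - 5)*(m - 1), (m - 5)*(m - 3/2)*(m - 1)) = m^2 - 6*m + 5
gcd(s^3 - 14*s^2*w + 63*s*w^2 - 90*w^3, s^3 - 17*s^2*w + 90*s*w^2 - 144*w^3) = s^2 - 9*s*w + 18*w^2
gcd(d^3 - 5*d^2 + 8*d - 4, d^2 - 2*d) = d - 2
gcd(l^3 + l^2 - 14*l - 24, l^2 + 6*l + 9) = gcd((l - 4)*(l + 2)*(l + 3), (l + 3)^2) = l + 3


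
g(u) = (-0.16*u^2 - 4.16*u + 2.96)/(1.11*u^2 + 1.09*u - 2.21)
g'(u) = (-2.22*u - 1.09)*(-0.16*u^2 - 4.16*u + 2.96)/(1.11*u^2 + 1.09*u - 2.21)^2 + (-0.32*u - 4.16)/(1.11*u^2 + 1.09*u - 2.21) = (4.4432*u^2 - 5.864*u + 5.9672)/(1.2321*u^4 + 2.4198*u^3 - 3.7181*u^2 - 4.8178*u + 4.8841)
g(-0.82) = -2.66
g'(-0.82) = 2.48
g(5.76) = -0.64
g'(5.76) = 0.07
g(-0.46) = -1.95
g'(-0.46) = 1.57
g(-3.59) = 1.93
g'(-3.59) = 1.26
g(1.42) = -2.07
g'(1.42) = 2.66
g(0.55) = -0.49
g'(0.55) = 2.51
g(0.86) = 1.63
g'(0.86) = 20.64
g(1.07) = -7.37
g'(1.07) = 92.64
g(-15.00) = 0.13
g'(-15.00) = 0.02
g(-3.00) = 3.10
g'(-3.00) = 3.12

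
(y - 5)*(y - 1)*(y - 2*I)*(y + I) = y^4 - 6*y^3 - I*y^3 + 7*y^2 + 6*I*y^2 - 12*y - 5*I*y + 10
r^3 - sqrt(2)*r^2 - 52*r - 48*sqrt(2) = (r - 6*sqrt(2))*(r + sqrt(2))*(r + 4*sqrt(2))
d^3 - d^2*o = d^2*(d - o)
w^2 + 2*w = w*(w + 2)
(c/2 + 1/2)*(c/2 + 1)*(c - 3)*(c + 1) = c^4/4 + c^3/4 - 7*c^2/4 - 13*c/4 - 3/2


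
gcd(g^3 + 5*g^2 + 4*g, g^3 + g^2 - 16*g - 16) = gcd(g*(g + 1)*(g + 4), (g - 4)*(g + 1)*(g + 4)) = g^2 + 5*g + 4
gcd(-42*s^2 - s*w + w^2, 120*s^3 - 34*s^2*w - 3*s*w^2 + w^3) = 6*s + w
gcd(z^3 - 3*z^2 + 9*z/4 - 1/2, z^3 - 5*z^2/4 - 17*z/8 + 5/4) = z^2 - 5*z/2 + 1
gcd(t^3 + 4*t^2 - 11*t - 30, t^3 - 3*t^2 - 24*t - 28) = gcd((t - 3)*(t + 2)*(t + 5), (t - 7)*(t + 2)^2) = t + 2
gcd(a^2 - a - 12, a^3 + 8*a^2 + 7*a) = 1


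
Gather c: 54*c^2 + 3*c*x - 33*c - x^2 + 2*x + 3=54*c^2 + c*(3*x - 33) - x^2 + 2*x + 3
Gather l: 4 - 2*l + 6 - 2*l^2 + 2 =-2*l^2 - 2*l + 12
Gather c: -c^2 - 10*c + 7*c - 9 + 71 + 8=-c^2 - 3*c + 70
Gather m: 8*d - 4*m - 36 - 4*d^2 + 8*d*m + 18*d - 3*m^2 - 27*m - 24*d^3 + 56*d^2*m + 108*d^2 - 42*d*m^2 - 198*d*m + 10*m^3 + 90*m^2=-24*d^3 + 104*d^2 + 26*d + 10*m^3 + m^2*(87 - 42*d) + m*(56*d^2 - 190*d - 31) - 36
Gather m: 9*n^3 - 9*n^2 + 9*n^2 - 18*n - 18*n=9*n^3 - 36*n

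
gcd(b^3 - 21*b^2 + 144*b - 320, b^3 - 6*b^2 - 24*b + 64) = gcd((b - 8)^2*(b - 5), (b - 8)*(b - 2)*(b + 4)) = b - 8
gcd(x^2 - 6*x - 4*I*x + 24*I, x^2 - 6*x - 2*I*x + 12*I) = x - 6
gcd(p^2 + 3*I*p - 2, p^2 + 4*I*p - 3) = p + I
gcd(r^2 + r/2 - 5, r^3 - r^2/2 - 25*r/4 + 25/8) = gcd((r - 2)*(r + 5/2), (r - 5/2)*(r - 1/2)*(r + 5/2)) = r + 5/2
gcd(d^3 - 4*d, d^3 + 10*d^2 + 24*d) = d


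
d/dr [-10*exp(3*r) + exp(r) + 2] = -30*exp(3*r) + exp(r)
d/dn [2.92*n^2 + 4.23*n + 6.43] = 5.84*n + 4.23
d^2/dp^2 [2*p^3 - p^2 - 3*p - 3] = 12*p - 2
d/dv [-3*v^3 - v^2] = v*(-9*v - 2)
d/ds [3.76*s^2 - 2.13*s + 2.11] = 7.52*s - 2.13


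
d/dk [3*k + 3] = 3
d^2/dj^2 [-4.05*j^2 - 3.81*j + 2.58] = -8.10000000000000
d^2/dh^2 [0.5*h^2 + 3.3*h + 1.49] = 1.00000000000000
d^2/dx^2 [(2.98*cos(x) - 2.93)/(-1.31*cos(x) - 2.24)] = (13.772685*sin(x)^2 + 23.55024*cos(x) + 13.772685)/(2.248091*cos(x)^3 + 11.532192*cos(x)^2 + 19.719168*cos(x) + 11.239424)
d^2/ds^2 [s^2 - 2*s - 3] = 2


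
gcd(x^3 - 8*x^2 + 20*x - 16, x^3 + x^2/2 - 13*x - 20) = x - 4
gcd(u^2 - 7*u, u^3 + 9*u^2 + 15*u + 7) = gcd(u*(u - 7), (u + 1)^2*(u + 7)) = 1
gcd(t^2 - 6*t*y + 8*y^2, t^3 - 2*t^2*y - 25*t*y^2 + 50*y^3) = -t + 2*y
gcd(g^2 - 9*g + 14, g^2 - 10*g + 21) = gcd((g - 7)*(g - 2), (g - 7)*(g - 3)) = g - 7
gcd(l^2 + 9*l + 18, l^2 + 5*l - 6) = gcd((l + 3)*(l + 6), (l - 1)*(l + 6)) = l + 6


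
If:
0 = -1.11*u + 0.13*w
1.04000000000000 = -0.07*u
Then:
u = -14.86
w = -126.86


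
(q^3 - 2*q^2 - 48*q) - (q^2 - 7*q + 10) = q^3 - 3*q^2 - 41*q - 10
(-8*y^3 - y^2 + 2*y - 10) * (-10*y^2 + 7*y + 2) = 80*y^5 - 46*y^4 - 43*y^3 + 112*y^2 - 66*y - 20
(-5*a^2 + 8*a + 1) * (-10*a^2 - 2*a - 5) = 50*a^4 - 70*a^3 - a^2 - 42*a - 5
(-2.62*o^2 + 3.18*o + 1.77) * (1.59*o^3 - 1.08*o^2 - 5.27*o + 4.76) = -4.1658*o^5 + 7.8858*o^4 + 13.1873*o^3 - 31.1414*o^2 + 5.8089*o + 8.4252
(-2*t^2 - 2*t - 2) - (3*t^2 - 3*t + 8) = -5*t^2 + t - 10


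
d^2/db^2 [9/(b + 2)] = 18/(b + 2)^3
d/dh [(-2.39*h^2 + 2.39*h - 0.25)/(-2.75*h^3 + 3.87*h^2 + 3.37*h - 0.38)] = (-6.5725*h^4 + 13.145*h^3 - 19.3661*h^2 + 3.7514*h - 0.0657)/(7.5625*h^6 - 21.285*h^5 - 3.5581*h^4 + 28.1738*h^3 + 8.4157*h^2 - 2.5612*h + 0.1444)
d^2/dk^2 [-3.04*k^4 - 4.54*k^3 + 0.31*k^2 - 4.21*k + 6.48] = -36.48*k^2 - 27.24*k + 0.62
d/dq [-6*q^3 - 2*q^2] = 2*q*(-9*q - 2)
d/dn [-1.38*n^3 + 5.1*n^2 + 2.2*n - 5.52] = -4.14*n^2 + 10.2*n + 2.2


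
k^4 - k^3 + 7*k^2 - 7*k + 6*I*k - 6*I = (k - 1)*(k - 3*I)*(k + I)*(k + 2*I)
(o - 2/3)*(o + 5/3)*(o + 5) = o^3 + 6*o^2 + 35*o/9 - 50/9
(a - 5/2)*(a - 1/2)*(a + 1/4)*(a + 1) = a^4 - 7*a^3/4 - 9*a^2/4 + 13*a/16 + 5/16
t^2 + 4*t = t*(t + 4)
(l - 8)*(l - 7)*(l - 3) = l^3 - 18*l^2 + 101*l - 168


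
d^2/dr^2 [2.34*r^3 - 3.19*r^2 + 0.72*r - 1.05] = 14.04*r - 6.38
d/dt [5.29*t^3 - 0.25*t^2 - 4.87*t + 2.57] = 15.87*t^2 - 0.5*t - 4.87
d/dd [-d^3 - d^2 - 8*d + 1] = -3*d^2 - 2*d - 8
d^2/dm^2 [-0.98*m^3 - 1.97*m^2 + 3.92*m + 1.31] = -5.88*m - 3.94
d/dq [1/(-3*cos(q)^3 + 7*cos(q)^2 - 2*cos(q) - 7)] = (-9*cos(q)^2 + 14*cos(q) - 2)*sin(q)/(3*cos(q)^3 - 7*cos(q)^2 + 2*cos(q) + 7)^2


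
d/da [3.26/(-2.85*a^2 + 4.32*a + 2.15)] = (18.582*a - 14.0832)/(-2.85*a^2 + 4.32*a + 2.15)^2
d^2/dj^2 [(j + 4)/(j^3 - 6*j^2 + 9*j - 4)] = 6*(j^3 + 4*j^2 - 48*j + 88)/(j^7 - 16*j^6 + 102*j^5 - 332*j^4 + 593*j^3 - 588*j^2 + 304*j - 64)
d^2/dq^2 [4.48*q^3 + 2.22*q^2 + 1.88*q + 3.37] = 26.88*q + 4.44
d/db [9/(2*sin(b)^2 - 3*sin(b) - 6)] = 9*(3 - 4*sin(b))*cos(b)/(3*sin(b) + cos(2*b) + 5)^2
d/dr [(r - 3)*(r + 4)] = 2*r + 1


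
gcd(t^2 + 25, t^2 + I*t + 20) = t + 5*I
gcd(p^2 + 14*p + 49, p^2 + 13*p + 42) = p + 7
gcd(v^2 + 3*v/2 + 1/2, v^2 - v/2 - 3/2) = v + 1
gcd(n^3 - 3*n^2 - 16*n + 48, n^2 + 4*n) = n + 4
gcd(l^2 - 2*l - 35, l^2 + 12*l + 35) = l + 5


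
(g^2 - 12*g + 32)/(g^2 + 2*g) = (g^2 - 12*g + 32)/(g*(g + 2))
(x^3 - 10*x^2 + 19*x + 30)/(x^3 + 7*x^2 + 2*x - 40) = (x^3 - 10*x^2 + 19*x + 30)/(x^3 + 7*x^2 + 2*x - 40)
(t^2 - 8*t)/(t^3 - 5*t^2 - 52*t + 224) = t/(t^2 + 3*t - 28)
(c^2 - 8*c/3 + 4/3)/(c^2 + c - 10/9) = 3*(c - 2)/(3*c + 5)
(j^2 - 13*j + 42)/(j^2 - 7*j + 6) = (j - 7)/(j - 1)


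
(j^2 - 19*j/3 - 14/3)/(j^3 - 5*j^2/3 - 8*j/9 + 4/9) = 3*(j - 7)/(3*j^2 - 7*j + 2)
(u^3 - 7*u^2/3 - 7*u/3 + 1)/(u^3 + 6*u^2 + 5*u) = (u^2 - 10*u/3 + 1)/(u*(u + 5))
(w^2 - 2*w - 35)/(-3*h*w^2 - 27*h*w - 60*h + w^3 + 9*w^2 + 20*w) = (w - 7)/(-3*h*w - 12*h + w^2 + 4*w)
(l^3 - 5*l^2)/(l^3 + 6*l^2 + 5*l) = l*(l - 5)/(l^2 + 6*l + 5)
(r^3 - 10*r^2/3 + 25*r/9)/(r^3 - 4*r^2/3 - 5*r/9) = (3*r - 5)/(3*r + 1)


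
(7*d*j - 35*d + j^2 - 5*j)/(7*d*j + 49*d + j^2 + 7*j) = (j - 5)/(j + 7)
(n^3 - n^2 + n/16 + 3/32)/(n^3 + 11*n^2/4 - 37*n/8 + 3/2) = (n + 1/4)/(n + 4)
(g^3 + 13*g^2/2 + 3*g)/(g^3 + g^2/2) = (g + 6)/g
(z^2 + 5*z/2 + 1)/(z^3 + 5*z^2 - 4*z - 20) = (z + 1/2)/(z^2 + 3*z - 10)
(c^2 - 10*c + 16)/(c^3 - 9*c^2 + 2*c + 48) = (c - 2)/(c^2 - c - 6)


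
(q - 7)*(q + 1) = q^2 - 6*q - 7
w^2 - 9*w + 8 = (w - 8)*(w - 1)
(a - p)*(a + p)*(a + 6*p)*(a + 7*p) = a^4 + 13*a^3*p + 41*a^2*p^2 - 13*a*p^3 - 42*p^4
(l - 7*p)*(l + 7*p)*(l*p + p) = l^3*p + l^2*p - 49*l*p^3 - 49*p^3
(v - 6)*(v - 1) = v^2 - 7*v + 6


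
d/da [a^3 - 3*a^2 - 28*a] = 3*a^2 - 6*a - 28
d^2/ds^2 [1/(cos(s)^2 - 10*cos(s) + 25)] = 2*(-5*cos(s) - cos(2*s) + 2)/(cos(s) - 5)^4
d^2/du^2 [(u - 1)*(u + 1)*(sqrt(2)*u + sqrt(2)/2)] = sqrt(2)*(6*u + 1)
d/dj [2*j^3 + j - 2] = 6*j^2 + 1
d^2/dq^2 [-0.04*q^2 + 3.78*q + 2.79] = -0.0800000000000000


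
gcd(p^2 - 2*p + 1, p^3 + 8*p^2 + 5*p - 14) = p - 1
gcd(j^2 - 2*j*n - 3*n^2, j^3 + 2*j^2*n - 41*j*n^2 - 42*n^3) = j + n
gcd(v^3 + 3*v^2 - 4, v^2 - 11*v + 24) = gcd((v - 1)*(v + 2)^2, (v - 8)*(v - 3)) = 1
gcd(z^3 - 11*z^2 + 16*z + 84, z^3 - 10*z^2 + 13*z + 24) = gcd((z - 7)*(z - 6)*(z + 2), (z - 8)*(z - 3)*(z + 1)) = 1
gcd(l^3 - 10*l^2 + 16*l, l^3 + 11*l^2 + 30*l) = l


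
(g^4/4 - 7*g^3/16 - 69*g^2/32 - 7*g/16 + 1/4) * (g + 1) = g^5/4 - 3*g^4/16 - 83*g^3/32 - 83*g^2/32 - 3*g/16 + 1/4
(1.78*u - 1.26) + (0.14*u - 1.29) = 1.92*u - 2.55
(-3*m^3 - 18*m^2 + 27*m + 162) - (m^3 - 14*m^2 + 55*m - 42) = -4*m^3 - 4*m^2 - 28*m + 204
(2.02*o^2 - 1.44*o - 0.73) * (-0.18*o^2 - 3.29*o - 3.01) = -0.3636*o^4 - 6.3866*o^3 - 1.2112*o^2 + 6.7361*o + 2.1973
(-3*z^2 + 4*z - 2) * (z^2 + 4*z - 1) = -3*z^4 - 8*z^3 + 17*z^2 - 12*z + 2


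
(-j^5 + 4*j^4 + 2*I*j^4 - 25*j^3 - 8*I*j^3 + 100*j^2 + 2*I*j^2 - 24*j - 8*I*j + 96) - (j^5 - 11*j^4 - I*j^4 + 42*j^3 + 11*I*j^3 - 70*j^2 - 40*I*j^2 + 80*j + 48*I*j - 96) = -2*j^5 + 15*j^4 + 3*I*j^4 - 67*j^3 - 19*I*j^3 + 170*j^2 + 42*I*j^2 - 104*j - 56*I*j + 192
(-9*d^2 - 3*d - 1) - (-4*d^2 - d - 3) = -5*d^2 - 2*d + 2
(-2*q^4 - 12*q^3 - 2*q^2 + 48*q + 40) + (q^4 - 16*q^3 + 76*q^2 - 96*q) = -q^4 - 28*q^3 + 74*q^2 - 48*q + 40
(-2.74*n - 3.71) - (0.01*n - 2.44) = -2.75*n - 1.27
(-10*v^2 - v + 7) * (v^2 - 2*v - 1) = -10*v^4 + 19*v^3 + 19*v^2 - 13*v - 7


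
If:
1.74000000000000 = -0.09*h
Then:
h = -19.33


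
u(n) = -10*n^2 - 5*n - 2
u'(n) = -20*n - 5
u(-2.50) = -52.00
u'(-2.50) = 45.00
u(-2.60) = -56.60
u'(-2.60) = 47.00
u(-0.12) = -1.54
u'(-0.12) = -2.60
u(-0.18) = -1.42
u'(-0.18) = -1.40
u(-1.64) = -20.70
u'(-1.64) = 27.80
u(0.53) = -7.46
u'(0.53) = -15.60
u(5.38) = -318.34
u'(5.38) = -112.60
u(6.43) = -447.60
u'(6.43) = -133.60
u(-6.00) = -332.00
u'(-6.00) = 115.00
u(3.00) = -107.00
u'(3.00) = -65.00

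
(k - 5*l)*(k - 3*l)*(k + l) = k^3 - 7*k^2*l + 7*k*l^2 + 15*l^3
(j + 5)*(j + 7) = j^2 + 12*j + 35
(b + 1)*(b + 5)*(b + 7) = b^3 + 13*b^2 + 47*b + 35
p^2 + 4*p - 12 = (p - 2)*(p + 6)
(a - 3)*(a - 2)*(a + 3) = a^3 - 2*a^2 - 9*a + 18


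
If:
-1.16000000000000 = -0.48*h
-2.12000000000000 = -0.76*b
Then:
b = 2.79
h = 2.42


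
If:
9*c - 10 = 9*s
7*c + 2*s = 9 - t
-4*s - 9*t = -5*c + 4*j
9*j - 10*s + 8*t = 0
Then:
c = 4189/3690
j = -13/15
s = 89/3690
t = 3709/3690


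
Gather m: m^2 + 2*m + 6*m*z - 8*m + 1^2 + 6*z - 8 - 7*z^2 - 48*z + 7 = m^2 + m*(6*z - 6) - 7*z^2 - 42*z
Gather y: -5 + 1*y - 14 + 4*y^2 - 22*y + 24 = 4*y^2 - 21*y + 5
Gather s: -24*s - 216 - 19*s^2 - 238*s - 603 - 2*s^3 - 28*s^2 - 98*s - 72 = -2*s^3 - 47*s^2 - 360*s - 891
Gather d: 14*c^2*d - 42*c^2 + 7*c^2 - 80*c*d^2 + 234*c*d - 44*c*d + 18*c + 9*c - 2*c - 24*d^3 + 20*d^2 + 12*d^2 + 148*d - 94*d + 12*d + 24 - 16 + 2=-35*c^2 + 25*c - 24*d^3 + d^2*(32 - 80*c) + d*(14*c^2 + 190*c + 66) + 10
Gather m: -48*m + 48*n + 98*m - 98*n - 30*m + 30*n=20*m - 20*n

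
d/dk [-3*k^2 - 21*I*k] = -6*k - 21*I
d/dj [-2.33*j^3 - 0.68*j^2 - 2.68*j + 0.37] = -6.99*j^2 - 1.36*j - 2.68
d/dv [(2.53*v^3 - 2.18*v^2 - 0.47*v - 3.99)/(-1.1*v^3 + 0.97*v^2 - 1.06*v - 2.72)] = (0.0561000000000007*v^4 - 6.3976*v^3 - 31.0451*v^2 + 19.5998*v - 2.951)/(1.21*v^6 - 2.134*v^5 + 3.2729*v^4 + 3.9276*v^3 - 4.1532*v^2 + 5.7664*v + 7.3984)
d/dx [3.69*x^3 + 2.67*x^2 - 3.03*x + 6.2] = 11.07*x^2 + 5.34*x - 3.03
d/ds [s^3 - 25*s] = 3*s^2 - 25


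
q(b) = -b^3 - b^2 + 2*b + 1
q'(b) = -3*b^2 - 2*b + 2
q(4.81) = -123.80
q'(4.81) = -77.03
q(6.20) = -263.37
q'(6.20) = -125.72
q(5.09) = -146.60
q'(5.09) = -85.90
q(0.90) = 1.26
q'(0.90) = -2.23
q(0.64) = 1.61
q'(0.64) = -0.51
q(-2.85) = 10.33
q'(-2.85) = -16.67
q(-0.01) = 0.98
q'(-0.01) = 2.02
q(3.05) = -30.58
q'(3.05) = -32.01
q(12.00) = -1847.00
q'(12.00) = -454.00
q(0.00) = 1.00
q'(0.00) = 2.00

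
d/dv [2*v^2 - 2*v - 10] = 4*v - 2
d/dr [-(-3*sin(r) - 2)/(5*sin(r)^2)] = -(3*sin(r) + 4)*cos(r)/(5*sin(r)^3)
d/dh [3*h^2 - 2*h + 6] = 6*h - 2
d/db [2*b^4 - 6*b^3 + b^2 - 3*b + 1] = 8*b^3 - 18*b^2 + 2*b - 3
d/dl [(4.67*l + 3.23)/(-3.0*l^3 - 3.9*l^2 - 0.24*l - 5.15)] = (28.02*l^3 + 47.283*l^2 + 25.194*l - 23.2753)/(9.0*l^6 + 23.4*l^5 + 16.65*l^4 + 32.772*l^3 + 40.2276*l^2 + 2.472*l + 26.5225)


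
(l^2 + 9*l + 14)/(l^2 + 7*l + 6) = (l^2 + 9*l + 14)/(l^2 + 7*l + 6)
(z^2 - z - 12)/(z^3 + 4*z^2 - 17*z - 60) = 1/(z + 5)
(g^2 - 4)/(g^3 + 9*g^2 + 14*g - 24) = (g^2 - 4)/(g^3 + 9*g^2 + 14*g - 24)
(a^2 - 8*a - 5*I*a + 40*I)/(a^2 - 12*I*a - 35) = (a - 8)/(a - 7*I)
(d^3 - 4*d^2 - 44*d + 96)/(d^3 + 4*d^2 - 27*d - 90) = (d^2 - 10*d + 16)/(d^2 - 2*d - 15)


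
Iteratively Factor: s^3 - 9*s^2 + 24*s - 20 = (s - 2)*(s^2 - 7*s + 10) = (s - 2)^2*(s - 5)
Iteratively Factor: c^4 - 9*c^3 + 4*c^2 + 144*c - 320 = (c - 4)*(c^3 - 5*c^2 - 16*c + 80) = (c - 4)*(c + 4)*(c^2 - 9*c + 20) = (c - 5)*(c - 4)*(c + 4)*(c - 4)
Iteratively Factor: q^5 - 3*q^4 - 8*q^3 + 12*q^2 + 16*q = (q + 2)*(q^4 - 5*q^3 + 2*q^2 + 8*q) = q*(q + 2)*(q^3 - 5*q^2 + 2*q + 8) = q*(q - 4)*(q + 2)*(q^2 - q - 2) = q*(q - 4)*(q + 1)*(q + 2)*(q - 2)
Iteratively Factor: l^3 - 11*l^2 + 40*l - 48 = (l - 3)*(l^2 - 8*l + 16) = (l - 4)*(l - 3)*(l - 4)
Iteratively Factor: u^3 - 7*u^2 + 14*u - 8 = (u - 2)*(u^2 - 5*u + 4) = (u - 4)*(u - 2)*(u - 1)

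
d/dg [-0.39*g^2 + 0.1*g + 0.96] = 0.1 - 0.78*g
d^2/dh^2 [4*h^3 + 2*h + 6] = 24*h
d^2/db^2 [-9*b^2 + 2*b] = -18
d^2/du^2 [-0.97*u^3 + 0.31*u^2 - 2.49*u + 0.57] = 0.62 - 5.82*u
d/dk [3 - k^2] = -2*k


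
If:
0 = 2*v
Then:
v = 0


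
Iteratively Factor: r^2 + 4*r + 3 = (r + 3)*(r + 1)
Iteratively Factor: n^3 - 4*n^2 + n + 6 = (n - 3)*(n^2 - n - 2) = (n - 3)*(n + 1)*(n - 2)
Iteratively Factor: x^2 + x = (x + 1)*(x)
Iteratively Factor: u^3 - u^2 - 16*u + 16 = (u + 4)*(u^2 - 5*u + 4) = (u - 4)*(u + 4)*(u - 1)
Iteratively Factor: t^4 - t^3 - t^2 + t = (t + 1)*(t^3 - 2*t^2 + t) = (t - 1)*(t + 1)*(t^2 - t) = t*(t - 1)*(t + 1)*(t - 1)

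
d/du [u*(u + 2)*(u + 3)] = 3*u^2 + 10*u + 6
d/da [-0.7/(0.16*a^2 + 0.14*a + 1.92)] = (0.224*a + 0.098)/(0.16*a^2 + 0.14*a + 1.92)^2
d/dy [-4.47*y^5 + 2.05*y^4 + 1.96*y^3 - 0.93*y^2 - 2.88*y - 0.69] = -22.35*y^4 + 8.2*y^3 + 5.88*y^2 - 1.86*y - 2.88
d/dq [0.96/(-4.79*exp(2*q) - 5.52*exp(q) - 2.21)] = (9.1968*exp(q) + 5.2992)*exp(q)/(4.79*exp(2*q) + 5.52*exp(q) + 2.21)^2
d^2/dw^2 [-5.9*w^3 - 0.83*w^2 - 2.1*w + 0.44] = -35.4*w - 1.66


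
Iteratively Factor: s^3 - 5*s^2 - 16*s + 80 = (s - 5)*(s^2 - 16) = (s - 5)*(s + 4)*(s - 4)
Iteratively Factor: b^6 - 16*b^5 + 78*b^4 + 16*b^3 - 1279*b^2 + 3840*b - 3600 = (b + 4)*(b^5 - 20*b^4 + 158*b^3 - 616*b^2 + 1185*b - 900) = (b - 5)*(b + 4)*(b^4 - 15*b^3 + 83*b^2 - 201*b + 180) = (b - 5)*(b - 3)*(b + 4)*(b^3 - 12*b^2 + 47*b - 60) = (b - 5)^2*(b - 3)*(b + 4)*(b^2 - 7*b + 12) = (b - 5)^2*(b - 3)^2*(b + 4)*(b - 4)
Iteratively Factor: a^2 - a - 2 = (a + 1)*(a - 2)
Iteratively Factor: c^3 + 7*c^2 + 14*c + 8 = (c + 2)*(c^2 + 5*c + 4) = (c + 1)*(c + 2)*(c + 4)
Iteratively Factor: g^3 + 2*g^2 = (g + 2)*(g^2) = g*(g + 2)*(g)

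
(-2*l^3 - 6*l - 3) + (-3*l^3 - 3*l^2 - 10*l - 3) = -5*l^3 - 3*l^2 - 16*l - 6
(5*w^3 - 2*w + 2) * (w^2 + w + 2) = 5*w^5 + 5*w^4 + 8*w^3 - 2*w + 4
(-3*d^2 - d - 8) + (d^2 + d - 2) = -2*d^2 - 10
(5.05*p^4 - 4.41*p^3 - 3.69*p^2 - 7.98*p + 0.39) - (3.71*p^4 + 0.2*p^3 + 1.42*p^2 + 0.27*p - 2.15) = 1.34*p^4 - 4.61*p^3 - 5.11*p^2 - 8.25*p + 2.54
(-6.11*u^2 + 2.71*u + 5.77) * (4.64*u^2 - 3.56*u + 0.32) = -28.3504*u^4 + 34.326*u^3 + 15.17*u^2 - 19.674*u + 1.8464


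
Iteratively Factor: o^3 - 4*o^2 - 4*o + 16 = (o - 4)*(o^2 - 4) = (o - 4)*(o + 2)*(o - 2)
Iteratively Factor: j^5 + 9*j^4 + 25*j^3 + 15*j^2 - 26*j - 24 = (j + 1)*(j^4 + 8*j^3 + 17*j^2 - 2*j - 24) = (j - 1)*(j + 1)*(j^3 + 9*j^2 + 26*j + 24) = (j - 1)*(j + 1)*(j + 3)*(j^2 + 6*j + 8) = (j - 1)*(j + 1)*(j + 2)*(j + 3)*(j + 4)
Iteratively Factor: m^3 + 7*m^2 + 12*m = (m + 4)*(m^2 + 3*m) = (m + 3)*(m + 4)*(m)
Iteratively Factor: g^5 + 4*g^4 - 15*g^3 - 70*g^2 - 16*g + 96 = (g + 4)*(g^4 - 15*g^2 - 10*g + 24) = (g + 2)*(g + 4)*(g^3 - 2*g^2 - 11*g + 12) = (g - 4)*(g + 2)*(g + 4)*(g^2 + 2*g - 3) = (g - 4)*(g + 2)*(g + 3)*(g + 4)*(g - 1)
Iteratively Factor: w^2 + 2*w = (w)*(w + 2)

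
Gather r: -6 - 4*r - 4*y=-4*r - 4*y - 6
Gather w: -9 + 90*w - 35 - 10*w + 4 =80*w - 40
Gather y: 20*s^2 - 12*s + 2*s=20*s^2 - 10*s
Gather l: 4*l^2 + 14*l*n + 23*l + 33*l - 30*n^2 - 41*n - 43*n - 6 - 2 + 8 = 4*l^2 + l*(14*n + 56) - 30*n^2 - 84*n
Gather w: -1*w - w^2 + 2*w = -w^2 + w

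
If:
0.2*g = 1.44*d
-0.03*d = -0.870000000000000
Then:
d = 29.00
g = 208.80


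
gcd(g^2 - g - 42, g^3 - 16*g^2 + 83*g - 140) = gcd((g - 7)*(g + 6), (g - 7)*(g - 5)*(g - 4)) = g - 7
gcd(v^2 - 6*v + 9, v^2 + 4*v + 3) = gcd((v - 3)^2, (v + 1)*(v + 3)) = 1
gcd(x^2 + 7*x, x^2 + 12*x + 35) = x + 7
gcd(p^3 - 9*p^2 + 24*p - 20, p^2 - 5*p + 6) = p - 2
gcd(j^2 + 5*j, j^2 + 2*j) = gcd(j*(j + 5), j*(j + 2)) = j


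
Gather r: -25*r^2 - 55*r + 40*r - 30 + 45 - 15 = -25*r^2 - 15*r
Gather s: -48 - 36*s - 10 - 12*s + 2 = -48*s - 56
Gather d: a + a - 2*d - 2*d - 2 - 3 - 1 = 2*a - 4*d - 6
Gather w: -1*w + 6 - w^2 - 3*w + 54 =-w^2 - 4*w + 60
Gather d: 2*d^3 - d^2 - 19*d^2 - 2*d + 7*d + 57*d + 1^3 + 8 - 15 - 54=2*d^3 - 20*d^2 + 62*d - 60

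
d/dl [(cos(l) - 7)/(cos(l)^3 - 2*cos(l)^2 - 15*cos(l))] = (59*cos(l) - 23*cos(2*l) + cos(3*l) + 187)*sin(l)/(2*(cos(l) - 5)^2*(cos(l) + 3)^2*cos(l)^2)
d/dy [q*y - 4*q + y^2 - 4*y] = q + 2*y - 4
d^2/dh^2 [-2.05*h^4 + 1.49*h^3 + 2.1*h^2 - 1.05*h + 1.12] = -24.6*h^2 + 8.94*h + 4.2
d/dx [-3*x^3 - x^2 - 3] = x*(-9*x - 2)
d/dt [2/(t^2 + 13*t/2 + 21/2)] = 4*(-4*t - 13)/(2*t^2 + 13*t + 21)^2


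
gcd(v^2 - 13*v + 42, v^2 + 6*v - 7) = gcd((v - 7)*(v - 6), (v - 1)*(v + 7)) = 1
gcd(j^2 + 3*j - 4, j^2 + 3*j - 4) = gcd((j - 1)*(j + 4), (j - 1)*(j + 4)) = j^2 + 3*j - 4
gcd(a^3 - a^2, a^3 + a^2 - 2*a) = a^2 - a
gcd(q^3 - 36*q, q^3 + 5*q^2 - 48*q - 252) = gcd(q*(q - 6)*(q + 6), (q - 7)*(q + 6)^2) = q + 6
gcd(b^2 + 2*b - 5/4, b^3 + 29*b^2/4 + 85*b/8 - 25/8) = b + 5/2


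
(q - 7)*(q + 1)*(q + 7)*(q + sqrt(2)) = q^4 + q^3 + sqrt(2)*q^3 - 49*q^2 + sqrt(2)*q^2 - 49*sqrt(2)*q - 49*q - 49*sqrt(2)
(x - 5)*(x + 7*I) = x^2 - 5*x + 7*I*x - 35*I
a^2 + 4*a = a*(a + 4)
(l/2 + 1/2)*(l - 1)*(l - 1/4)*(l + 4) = l^4/2 + 15*l^3/8 - l^2 - 15*l/8 + 1/2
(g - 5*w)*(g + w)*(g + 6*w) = g^3 + 2*g^2*w - 29*g*w^2 - 30*w^3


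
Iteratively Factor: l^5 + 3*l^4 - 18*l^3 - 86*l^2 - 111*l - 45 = (l + 3)*(l^4 - 18*l^2 - 32*l - 15) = (l - 5)*(l + 3)*(l^3 + 5*l^2 + 7*l + 3) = (l - 5)*(l + 1)*(l + 3)*(l^2 + 4*l + 3) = (l - 5)*(l + 1)^2*(l + 3)*(l + 3)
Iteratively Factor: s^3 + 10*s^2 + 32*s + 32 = (s + 4)*(s^2 + 6*s + 8) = (s + 2)*(s + 4)*(s + 4)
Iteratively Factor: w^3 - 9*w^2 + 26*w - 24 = (w - 2)*(w^2 - 7*w + 12) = (w - 3)*(w - 2)*(w - 4)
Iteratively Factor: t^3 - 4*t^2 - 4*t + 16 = (t - 2)*(t^2 - 2*t - 8) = (t - 4)*(t - 2)*(t + 2)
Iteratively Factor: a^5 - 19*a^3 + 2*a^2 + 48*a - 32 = (a - 1)*(a^4 + a^3 - 18*a^2 - 16*a + 32) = (a - 4)*(a - 1)*(a^3 + 5*a^2 + 2*a - 8) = (a - 4)*(a - 1)*(a + 2)*(a^2 + 3*a - 4) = (a - 4)*(a - 1)^2*(a + 2)*(a + 4)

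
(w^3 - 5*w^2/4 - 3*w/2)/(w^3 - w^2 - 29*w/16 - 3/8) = 4*w/(4*w + 1)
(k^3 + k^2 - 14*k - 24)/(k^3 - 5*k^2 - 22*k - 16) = (k^2 - k - 12)/(k^2 - 7*k - 8)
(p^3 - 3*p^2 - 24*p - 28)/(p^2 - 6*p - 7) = (p^2 + 4*p + 4)/(p + 1)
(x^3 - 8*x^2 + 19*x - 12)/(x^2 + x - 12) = (x^2 - 5*x + 4)/(x + 4)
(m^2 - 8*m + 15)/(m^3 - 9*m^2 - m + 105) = (m - 3)/(m^2 - 4*m - 21)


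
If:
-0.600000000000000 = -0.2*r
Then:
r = 3.00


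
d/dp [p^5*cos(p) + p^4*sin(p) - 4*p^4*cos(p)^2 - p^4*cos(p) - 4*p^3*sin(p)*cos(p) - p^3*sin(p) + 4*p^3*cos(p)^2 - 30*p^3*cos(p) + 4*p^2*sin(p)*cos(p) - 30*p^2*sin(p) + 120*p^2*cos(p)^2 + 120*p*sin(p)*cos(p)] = -p^5*sin(p) + p^4*sin(p) + 4*p^4*sin(2*p) + 6*p^4*cos(p) + 34*p^3*sin(p) - 4*p^3*sin(2*p) - 5*p^3*cos(p) - 12*p^3*cos(2*p) - 8*p^3 - 3*p^2*sin(p) - 126*p^2*sin(2*p) - 120*p^2*cos(p) + 10*p^2*cos(2*p) + 6*p^2 - 60*p*sin(p) + 4*p*sin(2*p) + 240*p*cos(2*p) + 120*p + 60*sin(2*p)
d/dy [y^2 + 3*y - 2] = 2*y + 3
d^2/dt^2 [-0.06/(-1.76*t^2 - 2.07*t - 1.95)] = (-0.371712*t^2 - 0.437184*t + 0.06*(3.52*t + 2.07)*(7.04*t + 4.14) - 0.41184)/(1.76*t^2 + 2.07*t + 1.95)^3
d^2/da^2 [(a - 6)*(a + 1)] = 2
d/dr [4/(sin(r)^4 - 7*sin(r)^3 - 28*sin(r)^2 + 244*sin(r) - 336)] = 4*(-4*sin(r)^3 + 21*sin(r)^2 + 56*sin(r) - 244)*cos(r)/((sin(r) - 7)^2*(sin(r) - 4)^2*(sin(r) - 2)^2*(sin(r) + 6)^2)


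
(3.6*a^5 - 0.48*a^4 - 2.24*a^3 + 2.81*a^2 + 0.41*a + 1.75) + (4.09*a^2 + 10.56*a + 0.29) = 3.6*a^5 - 0.48*a^4 - 2.24*a^3 + 6.9*a^2 + 10.97*a + 2.04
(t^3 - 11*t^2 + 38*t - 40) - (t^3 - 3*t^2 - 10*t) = -8*t^2 + 48*t - 40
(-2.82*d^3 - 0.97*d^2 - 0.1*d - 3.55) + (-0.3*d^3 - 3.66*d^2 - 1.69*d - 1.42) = -3.12*d^3 - 4.63*d^2 - 1.79*d - 4.97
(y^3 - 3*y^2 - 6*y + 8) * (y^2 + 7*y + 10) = y^5 + 4*y^4 - 17*y^3 - 64*y^2 - 4*y + 80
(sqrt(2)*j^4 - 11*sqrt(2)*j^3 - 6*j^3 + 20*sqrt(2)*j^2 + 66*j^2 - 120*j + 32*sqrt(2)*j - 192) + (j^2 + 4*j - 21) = sqrt(2)*j^4 - 11*sqrt(2)*j^3 - 6*j^3 + 20*sqrt(2)*j^2 + 67*j^2 - 116*j + 32*sqrt(2)*j - 213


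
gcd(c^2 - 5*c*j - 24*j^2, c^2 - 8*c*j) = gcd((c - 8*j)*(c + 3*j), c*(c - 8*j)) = c - 8*j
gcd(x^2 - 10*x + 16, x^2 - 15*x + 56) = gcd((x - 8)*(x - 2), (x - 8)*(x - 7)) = x - 8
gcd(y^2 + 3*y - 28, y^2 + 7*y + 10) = 1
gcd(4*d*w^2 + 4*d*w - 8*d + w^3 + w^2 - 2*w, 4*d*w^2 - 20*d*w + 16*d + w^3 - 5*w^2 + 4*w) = 4*d*w - 4*d + w^2 - w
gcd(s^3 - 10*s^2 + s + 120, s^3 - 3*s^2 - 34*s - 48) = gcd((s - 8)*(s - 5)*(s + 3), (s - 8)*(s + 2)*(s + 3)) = s^2 - 5*s - 24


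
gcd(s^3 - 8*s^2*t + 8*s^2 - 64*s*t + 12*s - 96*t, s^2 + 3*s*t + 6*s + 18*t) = s + 6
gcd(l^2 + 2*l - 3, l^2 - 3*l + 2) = l - 1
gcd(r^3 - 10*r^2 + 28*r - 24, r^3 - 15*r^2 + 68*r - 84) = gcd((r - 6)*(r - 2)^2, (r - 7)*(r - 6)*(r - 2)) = r^2 - 8*r + 12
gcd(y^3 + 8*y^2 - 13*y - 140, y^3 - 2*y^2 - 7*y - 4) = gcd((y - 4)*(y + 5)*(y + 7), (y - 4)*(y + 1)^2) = y - 4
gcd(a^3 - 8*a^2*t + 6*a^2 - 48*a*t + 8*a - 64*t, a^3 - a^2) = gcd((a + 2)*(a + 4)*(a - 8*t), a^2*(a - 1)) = 1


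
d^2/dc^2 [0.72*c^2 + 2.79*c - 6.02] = 1.44000000000000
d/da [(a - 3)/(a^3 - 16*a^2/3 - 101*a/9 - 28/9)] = 9*(-18*a^3 + 129*a^2 - 288*a - 331)/(81*a^6 - 864*a^5 + 486*a^4 + 9192*a^3 + 12889*a^2 + 5656*a + 784)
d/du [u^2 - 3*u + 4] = 2*u - 3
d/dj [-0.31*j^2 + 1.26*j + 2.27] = 1.26 - 0.62*j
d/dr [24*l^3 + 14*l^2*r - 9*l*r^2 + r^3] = 14*l^2 - 18*l*r + 3*r^2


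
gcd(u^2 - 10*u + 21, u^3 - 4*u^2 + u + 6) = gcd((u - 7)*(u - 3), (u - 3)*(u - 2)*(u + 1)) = u - 3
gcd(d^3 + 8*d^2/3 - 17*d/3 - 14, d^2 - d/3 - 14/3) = d^2 - d/3 - 14/3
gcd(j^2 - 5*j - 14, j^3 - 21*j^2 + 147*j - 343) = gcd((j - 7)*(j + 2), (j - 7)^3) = j - 7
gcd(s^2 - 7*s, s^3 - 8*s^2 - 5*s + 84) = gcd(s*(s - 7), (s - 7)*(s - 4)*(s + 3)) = s - 7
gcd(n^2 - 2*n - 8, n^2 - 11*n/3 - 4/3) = n - 4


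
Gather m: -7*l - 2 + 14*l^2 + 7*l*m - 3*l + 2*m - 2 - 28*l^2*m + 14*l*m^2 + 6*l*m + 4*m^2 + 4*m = 14*l^2 - 10*l + m^2*(14*l + 4) + m*(-28*l^2 + 13*l + 6) - 4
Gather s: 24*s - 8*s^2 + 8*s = -8*s^2 + 32*s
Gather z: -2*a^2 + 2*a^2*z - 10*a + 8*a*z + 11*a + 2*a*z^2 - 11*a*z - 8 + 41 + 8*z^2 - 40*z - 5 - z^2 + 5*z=-2*a^2 + a + z^2*(2*a + 7) + z*(2*a^2 - 3*a - 35) + 28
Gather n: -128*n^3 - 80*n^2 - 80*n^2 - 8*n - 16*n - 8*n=-128*n^3 - 160*n^2 - 32*n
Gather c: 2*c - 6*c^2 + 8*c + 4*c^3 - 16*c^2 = 4*c^3 - 22*c^2 + 10*c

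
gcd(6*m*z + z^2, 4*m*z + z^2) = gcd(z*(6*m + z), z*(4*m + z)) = z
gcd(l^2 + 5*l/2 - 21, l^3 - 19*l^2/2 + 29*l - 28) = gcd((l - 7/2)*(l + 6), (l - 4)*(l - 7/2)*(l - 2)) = l - 7/2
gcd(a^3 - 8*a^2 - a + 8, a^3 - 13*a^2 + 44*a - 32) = a^2 - 9*a + 8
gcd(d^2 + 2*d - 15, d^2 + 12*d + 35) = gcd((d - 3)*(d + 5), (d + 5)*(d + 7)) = d + 5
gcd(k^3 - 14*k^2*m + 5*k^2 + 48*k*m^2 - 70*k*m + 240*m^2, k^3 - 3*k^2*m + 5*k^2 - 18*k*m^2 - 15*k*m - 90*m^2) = k^2 - 6*k*m + 5*k - 30*m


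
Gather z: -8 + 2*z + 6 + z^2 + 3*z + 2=z^2 + 5*z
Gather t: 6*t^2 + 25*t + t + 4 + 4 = 6*t^2 + 26*t + 8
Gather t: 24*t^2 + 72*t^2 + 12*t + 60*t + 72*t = 96*t^2 + 144*t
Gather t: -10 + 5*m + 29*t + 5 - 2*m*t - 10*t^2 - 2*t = 5*m - 10*t^2 + t*(27 - 2*m) - 5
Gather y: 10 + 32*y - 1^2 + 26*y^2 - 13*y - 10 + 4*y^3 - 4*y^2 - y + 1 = 4*y^3 + 22*y^2 + 18*y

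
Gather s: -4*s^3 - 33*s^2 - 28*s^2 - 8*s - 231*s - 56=-4*s^3 - 61*s^2 - 239*s - 56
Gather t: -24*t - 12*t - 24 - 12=-36*t - 36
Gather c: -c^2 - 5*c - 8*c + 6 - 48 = -c^2 - 13*c - 42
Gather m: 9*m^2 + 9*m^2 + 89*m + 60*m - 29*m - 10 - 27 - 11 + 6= 18*m^2 + 120*m - 42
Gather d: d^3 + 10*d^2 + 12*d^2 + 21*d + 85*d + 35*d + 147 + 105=d^3 + 22*d^2 + 141*d + 252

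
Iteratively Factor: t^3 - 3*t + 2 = (t + 2)*(t^2 - 2*t + 1) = (t - 1)*(t + 2)*(t - 1)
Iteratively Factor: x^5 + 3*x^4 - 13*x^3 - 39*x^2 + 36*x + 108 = (x + 2)*(x^4 + x^3 - 15*x^2 - 9*x + 54) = (x + 2)*(x + 3)*(x^3 - 2*x^2 - 9*x + 18) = (x + 2)*(x + 3)^2*(x^2 - 5*x + 6) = (x - 2)*(x + 2)*(x + 3)^2*(x - 3)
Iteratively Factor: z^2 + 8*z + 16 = (z + 4)*(z + 4)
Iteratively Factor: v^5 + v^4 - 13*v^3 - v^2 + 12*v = (v - 3)*(v^4 + 4*v^3 - v^2 - 4*v) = (v - 3)*(v + 4)*(v^3 - v) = v*(v - 3)*(v + 4)*(v^2 - 1) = v*(v - 3)*(v + 1)*(v + 4)*(v - 1)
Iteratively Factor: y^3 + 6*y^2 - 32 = (y + 4)*(y^2 + 2*y - 8) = (y - 2)*(y + 4)*(y + 4)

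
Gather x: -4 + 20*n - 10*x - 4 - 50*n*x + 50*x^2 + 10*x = -50*n*x + 20*n + 50*x^2 - 8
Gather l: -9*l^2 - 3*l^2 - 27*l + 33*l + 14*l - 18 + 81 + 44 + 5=-12*l^2 + 20*l + 112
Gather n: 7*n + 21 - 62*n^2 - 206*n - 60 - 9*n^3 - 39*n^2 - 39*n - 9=-9*n^3 - 101*n^2 - 238*n - 48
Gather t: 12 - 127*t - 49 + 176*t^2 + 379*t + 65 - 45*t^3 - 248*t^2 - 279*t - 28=-45*t^3 - 72*t^2 - 27*t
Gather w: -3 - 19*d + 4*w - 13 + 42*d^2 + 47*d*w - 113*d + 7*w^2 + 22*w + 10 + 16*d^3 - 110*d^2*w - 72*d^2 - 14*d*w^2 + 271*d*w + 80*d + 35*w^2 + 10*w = 16*d^3 - 30*d^2 - 52*d + w^2*(42 - 14*d) + w*(-110*d^2 + 318*d + 36) - 6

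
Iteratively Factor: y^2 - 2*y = (y)*(y - 2)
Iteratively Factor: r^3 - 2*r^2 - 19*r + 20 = (r - 5)*(r^2 + 3*r - 4) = (r - 5)*(r - 1)*(r + 4)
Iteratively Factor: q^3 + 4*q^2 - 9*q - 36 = (q + 4)*(q^2 - 9) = (q - 3)*(q + 4)*(q + 3)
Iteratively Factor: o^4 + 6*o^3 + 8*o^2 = (o + 2)*(o^3 + 4*o^2) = o*(o + 2)*(o^2 + 4*o) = o*(o + 2)*(o + 4)*(o)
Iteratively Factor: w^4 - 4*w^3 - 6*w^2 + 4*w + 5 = (w + 1)*(w^3 - 5*w^2 - w + 5) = (w - 5)*(w + 1)*(w^2 - 1) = (w - 5)*(w + 1)^2*(w - 1)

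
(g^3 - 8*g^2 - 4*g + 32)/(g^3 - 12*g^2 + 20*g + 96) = (g - 2)/(g - 6)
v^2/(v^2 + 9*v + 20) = v^2/(v^2 + 9*v + 20)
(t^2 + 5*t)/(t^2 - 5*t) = (t + 5)/(t - 5)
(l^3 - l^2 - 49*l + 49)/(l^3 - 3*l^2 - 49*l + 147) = (l - 1)/(l - 3)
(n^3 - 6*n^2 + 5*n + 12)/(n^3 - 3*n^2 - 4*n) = (n - 3)/n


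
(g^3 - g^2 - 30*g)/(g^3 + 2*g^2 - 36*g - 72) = g*(g + 5)/(g^2 + 8*g + 12)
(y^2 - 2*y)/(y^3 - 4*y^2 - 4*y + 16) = y/(y^2 - 2*y - 8)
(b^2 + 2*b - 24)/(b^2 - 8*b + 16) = (b + 6)/(b - 4)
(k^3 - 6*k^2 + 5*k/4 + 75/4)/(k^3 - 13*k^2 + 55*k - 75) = (k^2 - k - 15/4)/(k^2 - 8*k + 15)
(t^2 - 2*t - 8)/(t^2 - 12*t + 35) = (t^2 - 2*t - 8)/(t^2 - 12*t + 35)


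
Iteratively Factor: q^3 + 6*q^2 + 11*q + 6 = (q + 3)*(q^2 + 3*q + 2) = (q + 2)*(q + 3)*(q + 1)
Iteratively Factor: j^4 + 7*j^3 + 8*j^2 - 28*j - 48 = (j + 2)*(j^3 + 5*j^2 - 2*j - 24) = (j + 2)*(j + 4)*(j^2 + j - 6) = (j + 2)*(j + 3)*(j + 4)*(j - 2)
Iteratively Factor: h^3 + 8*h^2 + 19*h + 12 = (h + 1)*(h^2 + 7*h + 12) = (h + 1)*(h + 3)*(h + 4)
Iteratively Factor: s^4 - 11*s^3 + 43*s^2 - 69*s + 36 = (s - 1)*(s^3 - 10*s^2 + 33*s - 36) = (s - 4)*(s - 1)*(s^2 - 6*s + 9) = (s - 4)*(s - 3)*(s - 1)*(s - 3)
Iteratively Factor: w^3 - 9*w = (w)*(w^2 - 9) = w*(w + 3)*(w - 3)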